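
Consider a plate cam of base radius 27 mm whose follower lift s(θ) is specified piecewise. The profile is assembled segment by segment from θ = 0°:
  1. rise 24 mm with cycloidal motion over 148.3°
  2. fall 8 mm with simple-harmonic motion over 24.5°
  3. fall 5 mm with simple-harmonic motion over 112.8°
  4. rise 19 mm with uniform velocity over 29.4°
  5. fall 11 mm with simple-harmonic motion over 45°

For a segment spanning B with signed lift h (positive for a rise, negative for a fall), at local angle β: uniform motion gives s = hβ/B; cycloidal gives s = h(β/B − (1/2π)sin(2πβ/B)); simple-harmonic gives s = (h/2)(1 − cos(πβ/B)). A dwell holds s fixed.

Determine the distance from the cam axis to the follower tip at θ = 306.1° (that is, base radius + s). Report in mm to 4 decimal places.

seg 1 [0°–148.3°] cycloidal, h=24: full span → s += 24 → s = 24.0000
seg 2 [148.3°–172.8°] simple-harmonic, h=-8: full span → s += -8 → s = 16.0000
seg 3 [172.8°–285.6°] simple-harmonic, h=-5: full span → s += -5 → s = 11.0000
seg 4 [285.6°–315°] uniform, h=19: θ=306.1° here. β=20.5, B=29.4. 19·20.5/29.4 = 13.2483 → s = 24.2483
radial distance = base radius + s = 27 + 24.2483 = 51.2483

51.2483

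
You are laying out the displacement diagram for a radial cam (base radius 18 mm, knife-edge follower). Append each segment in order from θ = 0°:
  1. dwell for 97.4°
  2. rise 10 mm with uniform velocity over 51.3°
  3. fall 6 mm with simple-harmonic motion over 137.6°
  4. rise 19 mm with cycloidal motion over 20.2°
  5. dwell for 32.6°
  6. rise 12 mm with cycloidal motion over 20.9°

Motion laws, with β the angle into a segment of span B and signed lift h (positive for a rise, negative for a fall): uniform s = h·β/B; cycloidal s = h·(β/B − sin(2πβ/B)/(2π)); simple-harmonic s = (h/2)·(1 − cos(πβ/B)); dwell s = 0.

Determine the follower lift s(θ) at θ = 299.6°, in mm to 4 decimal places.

seg 1 [0°–97.4°] dwell: s stays 0.0000
seg 2 [97.4°–148.7°] uniform, h=10: full span → s += 10 → s = 10.0000
seg 3 [148.7°–286.3°] simple-harmonic, h=-6: full span → s += -6 → s = 4.0000
seg 4 [286.3°–306.5°] cycloidal, h=19: θ=299.6° here. β=13.3, B=20.2. 19·(0.6584 − sin(2π·0.6584)/(2π)) = 15.0468 → s = 19.0468

19.0468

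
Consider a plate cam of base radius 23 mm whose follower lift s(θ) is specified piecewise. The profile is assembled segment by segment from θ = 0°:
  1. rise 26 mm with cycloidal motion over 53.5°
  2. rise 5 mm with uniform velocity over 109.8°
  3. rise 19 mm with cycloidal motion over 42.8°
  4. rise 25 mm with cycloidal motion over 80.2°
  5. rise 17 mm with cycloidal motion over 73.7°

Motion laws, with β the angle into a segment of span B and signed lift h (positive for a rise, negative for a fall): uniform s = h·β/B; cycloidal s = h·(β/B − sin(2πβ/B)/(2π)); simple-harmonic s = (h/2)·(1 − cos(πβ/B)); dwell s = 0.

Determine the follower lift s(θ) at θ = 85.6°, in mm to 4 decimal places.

seg 1 [0°–53.5°] cycloidal, h=26: full span → s += 26 → s = 26.0000
seg 2 [53.5°–163.3°] uniform, h=5: θ=85.6° here. β=32.1, B=109.8. 5·32.1/109.8 = 1.4617 → s = 27.4617

27.4617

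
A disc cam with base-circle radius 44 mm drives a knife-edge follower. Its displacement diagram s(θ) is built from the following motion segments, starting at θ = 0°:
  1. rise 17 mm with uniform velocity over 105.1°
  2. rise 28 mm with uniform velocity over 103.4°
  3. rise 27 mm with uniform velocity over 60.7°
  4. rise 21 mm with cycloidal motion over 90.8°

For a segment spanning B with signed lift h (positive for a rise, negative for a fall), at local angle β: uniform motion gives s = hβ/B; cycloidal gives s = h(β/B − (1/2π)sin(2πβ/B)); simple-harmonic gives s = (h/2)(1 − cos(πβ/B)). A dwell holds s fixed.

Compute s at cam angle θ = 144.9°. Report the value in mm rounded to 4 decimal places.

seg 1 [0°–105.1°] uniform, h=17: full span → s += 17 → s = 17.0000
seg 2 [105.1°–208.5°] uniform, h=28: θ=144.9° here. β=39.8, B=103.4. 28·39.8/103.4 = 10.7776 → s = 27.7776

27.7776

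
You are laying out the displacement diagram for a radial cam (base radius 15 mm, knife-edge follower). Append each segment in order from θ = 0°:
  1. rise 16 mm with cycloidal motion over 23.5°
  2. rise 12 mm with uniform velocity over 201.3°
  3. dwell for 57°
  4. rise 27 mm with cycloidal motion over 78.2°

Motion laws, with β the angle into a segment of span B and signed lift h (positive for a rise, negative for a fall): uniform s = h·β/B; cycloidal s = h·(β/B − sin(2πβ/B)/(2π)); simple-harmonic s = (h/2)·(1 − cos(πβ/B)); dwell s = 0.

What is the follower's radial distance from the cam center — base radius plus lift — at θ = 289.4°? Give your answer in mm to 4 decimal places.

seg 1 [0°–23.5°] cycloidal, h=16: full span → s += 16 → s = 16.0000
seg 2 [23.5°–224.8°] uniform, h=12: full span → s += 12 → s = 28.0000
seg 3 [224.8°–281.8°] dwell: s stays 28.0000
seg 4 [281.8°–360°] cycloidal, h=27: θ=289.4° here. β=7.6, B=78.2. 27·(0.0972 − sin(2π·0.0972)/(2π)) = 0.1601 → s = 28.1601
radial distance = base radius + s = 15 + 28.1601 = 43.1601

43.1601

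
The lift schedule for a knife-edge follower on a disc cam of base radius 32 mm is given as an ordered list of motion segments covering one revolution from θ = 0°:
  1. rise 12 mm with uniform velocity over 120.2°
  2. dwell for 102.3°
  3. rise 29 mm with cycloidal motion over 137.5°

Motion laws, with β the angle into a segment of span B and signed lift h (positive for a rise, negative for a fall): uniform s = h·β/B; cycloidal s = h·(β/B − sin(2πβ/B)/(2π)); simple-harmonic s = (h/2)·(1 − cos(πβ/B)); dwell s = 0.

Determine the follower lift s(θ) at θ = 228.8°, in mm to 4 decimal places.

seg 1 [0°–120.2°] uniform, h=12: full span → s += 12 → s = 12.0000
seg 2 [120.2°–222.5°] dwell: s stays 12.0000
seg 3 [222.5°–360°] cycloidal, h=29: θ=228.8° here. β=6.3, B=137.5. 29·(0.0458 − sin(2π·0.0458)/(2π)) = 0.0183 → s = 12.0183

12.0183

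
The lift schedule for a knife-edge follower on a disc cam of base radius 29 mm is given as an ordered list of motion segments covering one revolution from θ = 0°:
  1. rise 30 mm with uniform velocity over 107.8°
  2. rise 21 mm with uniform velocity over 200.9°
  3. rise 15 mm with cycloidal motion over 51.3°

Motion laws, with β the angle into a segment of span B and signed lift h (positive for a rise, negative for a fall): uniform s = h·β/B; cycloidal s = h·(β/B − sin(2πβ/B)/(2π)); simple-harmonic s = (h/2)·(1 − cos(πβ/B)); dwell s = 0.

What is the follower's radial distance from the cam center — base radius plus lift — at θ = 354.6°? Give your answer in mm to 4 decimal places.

seg 1 [0°–107.8°] uniform, h=30: full span → s += 30 → s = 30.0000
seg 2 [107.8°–308.7°] uniform, h=21: full span → s += 21 → s = 51.0000
seg 3 [308.7°–360°] cycloidal, h=15: θ=354.6° here. β=45.9, B=51.3. 15·(0.8947 − sin(2π·0.8947)/(2π)) = 14.8874 → s = 65.8874
radial distance = base radius + s = 29 + 65.8874 = 94.8874

94.8874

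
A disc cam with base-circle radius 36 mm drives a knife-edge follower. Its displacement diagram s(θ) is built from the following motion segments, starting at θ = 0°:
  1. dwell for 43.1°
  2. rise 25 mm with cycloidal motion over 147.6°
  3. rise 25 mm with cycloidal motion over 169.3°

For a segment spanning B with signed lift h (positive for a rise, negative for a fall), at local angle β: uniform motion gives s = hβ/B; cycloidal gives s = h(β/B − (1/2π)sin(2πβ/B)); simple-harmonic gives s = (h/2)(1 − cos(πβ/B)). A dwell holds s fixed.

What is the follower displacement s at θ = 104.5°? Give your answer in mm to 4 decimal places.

seg 1 [0°–43.1°] dwell: s stays 0.0000
seg 2 [43.1°–190.7°] cycloidal, h=25: θ=104.5° here. β=61.4, B=147.6. 25·(0.4160 − sin(2π·0.4160)/(2π)) = 8.3956 → s = 8.3956

8.3956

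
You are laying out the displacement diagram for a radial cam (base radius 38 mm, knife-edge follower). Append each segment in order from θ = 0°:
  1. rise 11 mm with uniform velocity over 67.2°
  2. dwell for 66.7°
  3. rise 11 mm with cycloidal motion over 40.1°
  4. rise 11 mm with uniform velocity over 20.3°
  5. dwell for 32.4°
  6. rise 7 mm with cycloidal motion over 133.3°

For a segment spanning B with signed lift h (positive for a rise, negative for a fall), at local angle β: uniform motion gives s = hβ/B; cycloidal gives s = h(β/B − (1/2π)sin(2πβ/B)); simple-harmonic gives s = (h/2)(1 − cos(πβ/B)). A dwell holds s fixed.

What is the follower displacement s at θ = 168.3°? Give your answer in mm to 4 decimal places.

seg 1 [0°–67.2°] uniform, h=11: full span → s += 11 → s = 11.0000
seg 2 [67.2°–133.9°] dwell: s stays 11.0000
seg 3 [133.9°–174°] cycloidal, h=11: θ=168.3° here. β=34.4, B=40.1. 11·(0.8579 − sin(2π·0.8579)/(2π)) = 10.8003 → s = 21.8003

21.8003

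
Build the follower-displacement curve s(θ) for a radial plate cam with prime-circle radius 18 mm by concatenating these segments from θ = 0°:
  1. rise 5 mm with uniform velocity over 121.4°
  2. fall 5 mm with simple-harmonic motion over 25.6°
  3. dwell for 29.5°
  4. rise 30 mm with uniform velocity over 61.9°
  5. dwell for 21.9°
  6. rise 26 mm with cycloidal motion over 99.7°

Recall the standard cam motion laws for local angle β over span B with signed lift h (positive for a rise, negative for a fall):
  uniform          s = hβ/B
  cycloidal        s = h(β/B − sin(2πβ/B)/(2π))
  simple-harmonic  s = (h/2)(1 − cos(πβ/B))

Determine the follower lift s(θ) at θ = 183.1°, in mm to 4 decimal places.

seg 1 [0°–121.4°] uniform, h=5: full span → s += 5 → s = 5.0000
seg 2 [121.4°–147°] simple-harmonic, h=-5: full span → s += -5 → s = 0.0000
seg 3 [147°–176.5°] dwell: s stays 0.0000
seg 4 [176.5°–238.4°] uniform, h=30: θ=183.1° here. β=6.6, B=61.9. 30·6.6/61.9 = 3.1987 → s = 3.1987

3.1987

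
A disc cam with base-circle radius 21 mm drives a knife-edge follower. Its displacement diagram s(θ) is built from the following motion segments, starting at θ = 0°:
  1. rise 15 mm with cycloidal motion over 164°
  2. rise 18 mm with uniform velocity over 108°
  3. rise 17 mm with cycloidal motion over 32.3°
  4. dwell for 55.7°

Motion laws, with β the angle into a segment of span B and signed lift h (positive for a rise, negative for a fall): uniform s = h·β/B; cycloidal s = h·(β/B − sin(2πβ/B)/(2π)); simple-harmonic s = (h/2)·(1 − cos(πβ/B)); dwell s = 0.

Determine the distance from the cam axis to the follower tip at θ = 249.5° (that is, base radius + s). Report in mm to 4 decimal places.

seg 1 [0°–164°] cycloidal, h=15: full span → s += 15 → s = 15.0000
seg 2 [164°–272°] uniform, h=18: θ=249.5° here. β=85.5, B=108. 18·85.5/108 = 14.2500 → s = 29.2500
radial distance = base radius + s = 21 + 29.2500 = 50.2500

50.2500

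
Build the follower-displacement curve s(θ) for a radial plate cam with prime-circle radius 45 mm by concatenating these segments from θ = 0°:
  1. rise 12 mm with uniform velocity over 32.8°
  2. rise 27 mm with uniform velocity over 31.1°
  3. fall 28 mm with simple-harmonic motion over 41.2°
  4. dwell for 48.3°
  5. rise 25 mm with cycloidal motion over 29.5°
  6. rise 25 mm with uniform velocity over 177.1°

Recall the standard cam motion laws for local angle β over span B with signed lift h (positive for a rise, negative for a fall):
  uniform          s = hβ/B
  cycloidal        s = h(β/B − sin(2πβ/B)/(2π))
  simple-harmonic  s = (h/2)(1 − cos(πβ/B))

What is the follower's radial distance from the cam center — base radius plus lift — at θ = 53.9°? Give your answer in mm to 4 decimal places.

seg 1 [0°–32.8°] uniform, h=12: full span → s += 12 → s = 12.0000
seg 2 [32.8°–63.9°] uniform, h=27: θ=53.9° here. β=21.1, B=31.1. 27·21.1/31.1 = 18.3183 → s = 30.3183
radial distance = base radius + s = 45 + 30.3183 = 75.3183

75.3183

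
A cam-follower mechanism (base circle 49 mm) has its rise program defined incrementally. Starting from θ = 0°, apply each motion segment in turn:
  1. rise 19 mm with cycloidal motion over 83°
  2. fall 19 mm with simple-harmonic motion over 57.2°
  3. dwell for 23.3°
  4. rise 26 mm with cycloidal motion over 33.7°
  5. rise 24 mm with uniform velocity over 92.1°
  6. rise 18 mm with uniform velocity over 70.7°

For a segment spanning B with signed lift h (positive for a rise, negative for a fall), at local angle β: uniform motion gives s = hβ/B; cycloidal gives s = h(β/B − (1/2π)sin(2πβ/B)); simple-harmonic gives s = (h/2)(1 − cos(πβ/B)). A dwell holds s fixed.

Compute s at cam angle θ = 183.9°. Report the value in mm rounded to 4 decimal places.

seg 1 [0°–83°] cycloidal, h=19: full span → s += 19 → s = 19.0000
seg 2 [83°–140.2°] simple-harmonic, h=-19: full span → s += -19 → s = 0.0000
seg 3 [140.2°–163.5°] dwell: s stays 0.0000
seg 4 [163.5°–197.2°] cycloidal, h=26: θ=183.9° here. β=20.4, B=33.7. 26·(0.6053 − sin(2π·0.6053)/(2π)) = 18.2821 → s = 18.2821

18.2821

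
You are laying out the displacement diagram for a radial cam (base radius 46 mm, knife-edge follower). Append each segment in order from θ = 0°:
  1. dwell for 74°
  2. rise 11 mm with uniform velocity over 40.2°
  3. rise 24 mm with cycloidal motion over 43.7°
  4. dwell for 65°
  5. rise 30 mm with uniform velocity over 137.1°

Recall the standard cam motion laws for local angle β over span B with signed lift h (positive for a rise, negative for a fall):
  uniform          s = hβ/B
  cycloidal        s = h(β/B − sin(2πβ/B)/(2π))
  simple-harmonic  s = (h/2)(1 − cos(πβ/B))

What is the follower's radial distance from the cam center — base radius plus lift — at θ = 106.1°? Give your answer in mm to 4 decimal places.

seg 1 [0°–74°] dwell: s stays 0.0000
seg 2 [74°–114.2°] uniform, h=11: θ=106.1° here. β=32.1, B=40.2. 11·32.1/40.2 = 8.7836 → s = 8.7836
radial distance = base radius + s = 46 + 8.7836 = 54.7836

54.7836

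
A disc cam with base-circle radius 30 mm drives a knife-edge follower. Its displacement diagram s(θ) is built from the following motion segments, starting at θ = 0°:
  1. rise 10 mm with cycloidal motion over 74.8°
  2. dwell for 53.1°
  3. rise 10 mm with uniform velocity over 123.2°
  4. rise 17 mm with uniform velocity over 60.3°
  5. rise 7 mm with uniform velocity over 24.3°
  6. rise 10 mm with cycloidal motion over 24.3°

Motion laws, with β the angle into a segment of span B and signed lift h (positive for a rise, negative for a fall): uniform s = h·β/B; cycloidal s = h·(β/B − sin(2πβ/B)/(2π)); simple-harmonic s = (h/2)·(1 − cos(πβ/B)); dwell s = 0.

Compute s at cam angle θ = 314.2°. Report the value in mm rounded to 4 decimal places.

seg 1 [0°–74.8°] cycloidal, h=10: full span → s += 10 → s = 10.0000
seg 2 [74.8°–127.9°] dwell: s stays 10.0000
seg 3 [127.9°–251.1°] uniform, h=10: full span → s += 10 → s = 20.0000
seg 4 [251.1°–311.4°] uniform, h=17: full span → s += 17 → s = 37.0000
seg 5 [311.4°–335.7°] uniform, h=7: θ=314.2° here. β=2.8, B=24.3. 7·2.8/24.3 = 0.8066 → s = 37.8066

37.8066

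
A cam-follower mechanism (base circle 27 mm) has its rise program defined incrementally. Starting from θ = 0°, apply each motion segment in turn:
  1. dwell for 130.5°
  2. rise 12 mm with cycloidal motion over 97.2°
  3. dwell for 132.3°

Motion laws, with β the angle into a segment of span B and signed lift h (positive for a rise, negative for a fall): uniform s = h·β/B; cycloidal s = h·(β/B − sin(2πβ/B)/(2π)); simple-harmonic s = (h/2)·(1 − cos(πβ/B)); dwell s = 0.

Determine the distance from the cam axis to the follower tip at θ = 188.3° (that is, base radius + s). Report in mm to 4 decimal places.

seg 1 [0°–130.5°] dwell: s stays 0.0000
seg 2 [130.5°–227.7°] cycloidal, h=12: θ=188.3° here. β=57.8, B=97.2. 12·(0.5947 − sin(2π·0.5947)/(2π)) = 8.2058 → s = 8.2058
radial distance = base radius + s = 27 + 8.2058 = 35.2058

35.2058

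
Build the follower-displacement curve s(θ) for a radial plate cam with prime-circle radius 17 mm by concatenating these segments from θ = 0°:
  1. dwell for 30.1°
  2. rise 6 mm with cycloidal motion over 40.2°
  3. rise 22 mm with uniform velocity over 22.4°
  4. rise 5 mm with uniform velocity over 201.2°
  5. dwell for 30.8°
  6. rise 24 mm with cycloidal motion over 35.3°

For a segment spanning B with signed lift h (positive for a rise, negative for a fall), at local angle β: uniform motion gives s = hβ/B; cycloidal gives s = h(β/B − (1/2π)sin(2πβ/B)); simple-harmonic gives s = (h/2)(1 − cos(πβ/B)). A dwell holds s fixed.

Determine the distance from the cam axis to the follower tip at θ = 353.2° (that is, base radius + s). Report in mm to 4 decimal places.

seg 1 [0°–30.1°] dwell: s stays 0.0000
seg 2 [30.1°–70.3°] cycloidal, h=6: full span → s += 6 → s = 6.0000
seg 3 [70.3°–92.7°] uniform, h=22: full span → s += 22 → s = 28.0000
seg 4 [92.7°–293.9°] uniform, h=5: full span → s += 5 → s = 33.0000
seg 5 [293.9°–324.7°] dwell: s stays 33.0000
seg 6 [324.7°–360°] cycloidal, h=24: θ=353.2° here. β=28.5, B=35.3. 24·(0.8074 − sin(2π·0.8074)/(2π)) = 22.9510 → s = 55.9510
radial distance = base radius + s = 17 + 55.9510 = 72.9510

72.9510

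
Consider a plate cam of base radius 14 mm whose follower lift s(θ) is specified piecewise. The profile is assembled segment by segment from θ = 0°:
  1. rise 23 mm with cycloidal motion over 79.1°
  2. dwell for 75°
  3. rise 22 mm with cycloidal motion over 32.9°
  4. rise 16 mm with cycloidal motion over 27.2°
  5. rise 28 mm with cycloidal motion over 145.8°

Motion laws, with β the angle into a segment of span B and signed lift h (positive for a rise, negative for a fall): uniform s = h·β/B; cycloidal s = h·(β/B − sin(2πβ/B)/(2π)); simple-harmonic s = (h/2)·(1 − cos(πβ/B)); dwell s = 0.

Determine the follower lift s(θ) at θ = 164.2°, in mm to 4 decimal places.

seg 1 [0°–79.1°] cycloidal, h=23: full span → s += 23 → s = 23.0000
seg 2 [79.1°–154.1°] dwell: s stays 23.0000
seg 3 [154.1°–187°] cycloidal, h=22: θ=164.2° here. β=10.1, B=32.9. 22·(0.3070 − sin(2π·0.3070)/(2π)) = 3.4745 → s = 26.4745

26.4745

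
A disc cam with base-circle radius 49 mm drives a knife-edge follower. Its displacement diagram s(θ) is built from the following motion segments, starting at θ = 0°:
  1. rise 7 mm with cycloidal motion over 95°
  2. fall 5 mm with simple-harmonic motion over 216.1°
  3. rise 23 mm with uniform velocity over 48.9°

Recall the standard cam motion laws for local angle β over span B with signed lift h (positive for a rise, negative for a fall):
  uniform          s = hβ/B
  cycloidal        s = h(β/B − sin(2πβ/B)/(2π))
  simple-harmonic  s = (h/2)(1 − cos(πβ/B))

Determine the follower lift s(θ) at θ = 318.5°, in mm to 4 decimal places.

seg 1 [0°–95°] cycloidal, h=7: full span → s += 7 → s = 7.0000
seg 2 [95°–311.1°] simple-harmonic, h=-5: full span → s += -5 → s = 2.0000
seg 3 [311.1°–360°] uniform, h=23: θ=318.5° here. β=7.4, B=48.9. 23·7.4/48.9 = 3.4806 → s = 5.4806

5.4806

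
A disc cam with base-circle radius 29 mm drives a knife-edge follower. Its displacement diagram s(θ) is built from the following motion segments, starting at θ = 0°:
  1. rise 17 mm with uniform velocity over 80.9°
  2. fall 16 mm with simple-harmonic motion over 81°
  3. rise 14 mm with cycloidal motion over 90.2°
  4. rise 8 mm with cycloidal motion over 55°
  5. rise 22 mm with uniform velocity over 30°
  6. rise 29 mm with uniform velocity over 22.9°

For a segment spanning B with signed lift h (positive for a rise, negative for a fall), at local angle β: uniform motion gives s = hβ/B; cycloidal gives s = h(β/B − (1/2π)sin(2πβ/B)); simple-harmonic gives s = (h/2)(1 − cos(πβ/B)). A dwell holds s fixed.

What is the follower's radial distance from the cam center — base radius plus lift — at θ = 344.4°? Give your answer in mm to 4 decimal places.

seg 1 [0°–80.9°] uniform, h=17: full span → s += 17 → s = 17.0000
seg 2 [80.9°–161.9°] simple-harmonic, h=-16: full span → s += -16 → s = 1.0000
seg 3 [161.9°–252.1°] cycloidal, h=14: full span → s += 14 → s = 15.0000
seg 4 [252.1°–307.1°] cycloidal, h=8: full span → s += 8 → s = 23.0000
seg 5 [307.1°–337.1°] uniform, h=22: full span → s += 22 → s = 45.0000
seg 6 [337.1°–360°] uniform, h=29: θ=344.4° here. β=7.3, B=22.9. 29·7.3/22.9 = 9.2445 → s = 54.2445
radial distance = base radius + s = 29 + 54.2445 = 83.2445

83.2445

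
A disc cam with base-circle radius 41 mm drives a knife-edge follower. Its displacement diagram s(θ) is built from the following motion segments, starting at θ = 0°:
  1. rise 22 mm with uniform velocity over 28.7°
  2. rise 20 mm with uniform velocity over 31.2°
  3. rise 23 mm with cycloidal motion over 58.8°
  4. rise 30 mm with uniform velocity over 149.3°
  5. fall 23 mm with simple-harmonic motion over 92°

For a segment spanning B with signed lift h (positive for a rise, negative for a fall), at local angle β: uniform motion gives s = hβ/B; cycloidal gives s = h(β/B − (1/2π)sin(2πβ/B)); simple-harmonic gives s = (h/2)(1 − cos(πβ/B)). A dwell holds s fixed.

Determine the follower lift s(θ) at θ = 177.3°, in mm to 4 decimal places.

seg 1 [0°–28.7°] uniform, h=22: full span → s += 22 → s = 22.0000
seg 2 [28.7°–59.9°] uniform, h=20: full span → s += 20 → s = 42.0000
seg 3 [59.9°–118.7°] cycloidal, h=23: full span → s += 23 → s = 65.0000
seg 4 [118.7°–268°] uniform, h=30: θ=177.3° here. β=58.6, B=149.3. 30·58.6/149.3 = 11.7749 → s = 76.7749

76.7749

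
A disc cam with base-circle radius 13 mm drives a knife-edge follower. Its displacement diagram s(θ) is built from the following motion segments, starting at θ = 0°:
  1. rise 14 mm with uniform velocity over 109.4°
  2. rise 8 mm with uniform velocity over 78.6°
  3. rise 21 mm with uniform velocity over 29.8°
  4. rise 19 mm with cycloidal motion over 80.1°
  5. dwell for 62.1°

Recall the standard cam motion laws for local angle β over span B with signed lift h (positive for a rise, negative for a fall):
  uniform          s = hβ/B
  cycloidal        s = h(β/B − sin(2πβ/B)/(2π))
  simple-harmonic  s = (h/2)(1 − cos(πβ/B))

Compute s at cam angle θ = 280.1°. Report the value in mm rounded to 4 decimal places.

seg 1 [0°–109.4°] uniform, h=14: full span → s += 14 → s = 14.0000
seg 2 [109.4°–188°] uniform, h=8: full span → s += 8 → s = 22.0000
seg 3 [188°–217.8°] uniform, h=21: full span → s += 21 → s = 43.0000
seg 4 [217.8°–297.9°] cycloidal, h=19: θ=280.1° here. β=62.3, B=80.1. 19·(0.7778 − sin(2π·0.7778)/(2π)) = 17.7558 → s = 60.7558

60.7558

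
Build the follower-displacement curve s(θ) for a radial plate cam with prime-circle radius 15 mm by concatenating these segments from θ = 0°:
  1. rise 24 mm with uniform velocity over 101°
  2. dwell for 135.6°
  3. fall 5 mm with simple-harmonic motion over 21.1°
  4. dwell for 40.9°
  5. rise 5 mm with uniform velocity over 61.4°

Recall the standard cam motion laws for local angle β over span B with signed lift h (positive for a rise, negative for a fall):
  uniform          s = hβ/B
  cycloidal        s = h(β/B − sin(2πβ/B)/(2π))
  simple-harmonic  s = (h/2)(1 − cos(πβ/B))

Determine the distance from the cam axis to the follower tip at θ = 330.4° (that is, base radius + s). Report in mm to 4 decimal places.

seg 1 [0°–101°] uniform, h=24: full span → s += 24 → s = 24.0000
seg 2 [101°–236.6°] dwell: s stays 24.0000
seg 3 [236.6°–257.7°] simple-harmonic, h=-5: full span → s += -5 → s = 19.0000
seg 4 [257.7°–298.6°] dwell: s stays 19.0000
seg 5 [298.6°–360°] uniform, h=5: θ=330.4° here. β=31.8, B=61.4. 5·31.8/61.4 = 2.5896 → s = 21.5896
radial distance = base radius + s = 15 + 21.5896 = 36.5896

36.5896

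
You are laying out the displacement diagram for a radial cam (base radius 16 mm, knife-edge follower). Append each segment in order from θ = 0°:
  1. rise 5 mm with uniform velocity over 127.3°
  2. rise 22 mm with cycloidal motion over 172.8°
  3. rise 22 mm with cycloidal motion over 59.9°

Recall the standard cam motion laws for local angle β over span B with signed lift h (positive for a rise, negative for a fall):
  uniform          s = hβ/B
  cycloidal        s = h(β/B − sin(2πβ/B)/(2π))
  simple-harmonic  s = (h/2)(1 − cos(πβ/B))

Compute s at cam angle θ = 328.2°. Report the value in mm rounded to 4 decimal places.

seg 1 [0°–127.3°] uniform, h=5: full span → s += 5 → s = 5.0000
seg 2 [127.3°–300.1°] cycloidal, h=22: full span → s += 22 → s = 27.0000
seg 3 [300.1°–360°] cycloidal, h=22: θ=328.2° here. β=28.1, B=59.9. 22·(0.4691 − sin(2π·0.4691)/(2π)) = 9.6453 → s = 36.6453

36.6453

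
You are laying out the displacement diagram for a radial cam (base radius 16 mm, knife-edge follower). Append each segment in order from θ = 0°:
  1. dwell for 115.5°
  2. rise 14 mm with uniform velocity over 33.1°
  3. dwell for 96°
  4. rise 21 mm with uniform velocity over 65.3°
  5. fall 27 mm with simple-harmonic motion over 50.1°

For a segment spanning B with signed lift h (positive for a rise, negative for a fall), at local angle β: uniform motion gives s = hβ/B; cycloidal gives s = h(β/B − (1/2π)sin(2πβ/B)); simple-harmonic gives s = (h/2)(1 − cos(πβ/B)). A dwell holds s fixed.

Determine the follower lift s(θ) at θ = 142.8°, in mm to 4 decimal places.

seg 1 [0°–115.5°] dwell: s stays 0.0000
seg 2 [115.5°–148.6°] uniform, h=14: θ=142.8° here. β=27.3, B=33.1. 14·27.3/33.1 = 11.5468 → s = 11.5468

11.5468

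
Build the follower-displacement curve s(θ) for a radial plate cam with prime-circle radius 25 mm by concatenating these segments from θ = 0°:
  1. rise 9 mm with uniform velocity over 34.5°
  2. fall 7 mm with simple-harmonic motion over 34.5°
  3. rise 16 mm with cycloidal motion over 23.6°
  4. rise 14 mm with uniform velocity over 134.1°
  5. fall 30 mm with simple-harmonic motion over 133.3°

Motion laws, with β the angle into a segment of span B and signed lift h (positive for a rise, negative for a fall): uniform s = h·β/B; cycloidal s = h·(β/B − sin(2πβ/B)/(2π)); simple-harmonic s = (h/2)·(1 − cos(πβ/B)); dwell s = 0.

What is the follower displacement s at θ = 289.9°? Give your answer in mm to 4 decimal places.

seg 1 [0°–34.5°] uniform, h=9: full span → s += 9 → s = 9.0000
seg 2 [34.5°–69°] simple-harmonic, h=-7: full span → s += -7 → s = 2.0000
seg 3 [69°–92.6°] cycloidal, h=16: full span → s += 16 → s = 18.0000
seg 4 [92.6°–226.7°] uniform, h=14: full span → s += 14 → s = 32.0000
seg 5 [226.7°–360°] simple-harmonic, h=-30: θ=289.9° here. β=63.2, B=133.3. -30/2·(1 − cos(π·0.4741)) = -13.7817 → s = 18.2183

18.2183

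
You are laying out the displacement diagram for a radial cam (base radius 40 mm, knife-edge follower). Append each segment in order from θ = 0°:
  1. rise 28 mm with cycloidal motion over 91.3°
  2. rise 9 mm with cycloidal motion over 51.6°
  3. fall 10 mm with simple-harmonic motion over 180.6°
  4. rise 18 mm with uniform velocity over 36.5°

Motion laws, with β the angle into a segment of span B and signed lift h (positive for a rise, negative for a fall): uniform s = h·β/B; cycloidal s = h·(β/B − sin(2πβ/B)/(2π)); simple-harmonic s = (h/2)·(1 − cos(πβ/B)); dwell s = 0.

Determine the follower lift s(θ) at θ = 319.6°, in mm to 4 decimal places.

seg 1 [0°–91.3°] cycloidal, h=28: full span → s += 28 → s = 28.0000
seg 2 [91.3°–142.9°] cycloidal, h=9: full span → s += 9 → s = 37.0000
seg 3 [142.9°–323.5°] simple-harmonic, h=-10: θ=319.6° here. β=176.7, B=180.6. -10/2·(1 − cos(π·0.9784)) = -9.9885 → s = 27.0115

27.0115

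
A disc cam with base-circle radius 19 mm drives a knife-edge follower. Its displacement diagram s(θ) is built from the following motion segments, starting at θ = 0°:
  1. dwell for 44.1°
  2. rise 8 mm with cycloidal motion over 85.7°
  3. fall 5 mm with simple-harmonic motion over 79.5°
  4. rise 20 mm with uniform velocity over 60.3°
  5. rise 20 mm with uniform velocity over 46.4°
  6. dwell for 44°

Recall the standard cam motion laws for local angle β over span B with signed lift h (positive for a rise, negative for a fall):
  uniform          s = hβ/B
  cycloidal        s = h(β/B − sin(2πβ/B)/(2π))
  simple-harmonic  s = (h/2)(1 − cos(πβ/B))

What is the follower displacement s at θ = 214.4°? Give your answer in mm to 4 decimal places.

seg 1 [0°–44.1°] dwell: s stays 0.0000
seg 2 [44.1°–129.8°] cycloidal, h=8: full span → s += 8 → s = 8.0000
seg 3 [129.8°–209.3°] simple-harmonic, h=-5: full span → s += -5 → s = 3.0000
seg 4 [209.3°–269.6°] uniform, h=20: θ=214.4° here. β=5.1, B=60.3. 20·5.1/60.3 = 1.6915 → s = 4.6915

4.6915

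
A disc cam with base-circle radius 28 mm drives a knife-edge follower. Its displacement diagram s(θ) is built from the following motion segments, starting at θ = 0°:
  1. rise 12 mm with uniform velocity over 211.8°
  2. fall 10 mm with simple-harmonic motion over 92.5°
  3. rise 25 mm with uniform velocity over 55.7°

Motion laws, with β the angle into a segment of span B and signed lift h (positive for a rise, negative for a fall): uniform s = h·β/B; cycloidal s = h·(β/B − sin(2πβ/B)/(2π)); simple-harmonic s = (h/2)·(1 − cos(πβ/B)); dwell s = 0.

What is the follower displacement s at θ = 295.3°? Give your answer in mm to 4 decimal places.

seg 1 [0°–211.8°] uniform, h=12: full span → s += 12 → s = 12.0000
seg 2 [211.8°–304.3°] simple-harmonic, h=-10: θ=295.3° here. β=83.5, B=92.5. -10/2·(1 − cos(π·0.9027)) = -9.7682 → s = 2.2318

2.2318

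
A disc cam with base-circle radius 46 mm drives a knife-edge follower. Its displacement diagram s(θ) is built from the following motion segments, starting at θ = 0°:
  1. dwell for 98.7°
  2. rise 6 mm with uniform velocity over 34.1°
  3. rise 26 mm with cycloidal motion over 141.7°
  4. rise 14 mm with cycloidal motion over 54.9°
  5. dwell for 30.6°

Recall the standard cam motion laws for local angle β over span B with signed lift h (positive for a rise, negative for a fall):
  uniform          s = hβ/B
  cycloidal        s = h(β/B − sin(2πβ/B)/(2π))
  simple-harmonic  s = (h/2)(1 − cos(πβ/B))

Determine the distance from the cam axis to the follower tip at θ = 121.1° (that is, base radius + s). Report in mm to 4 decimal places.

seg 1 [0°–98.7°] dwell: s stays 0.0000
seg 2 [98.7°–132.8°] uniform, h=6: θ=121.1° here. β=22.4, B=34.1. 6·22.4/34.1 = 3.9413 → s = 3.9413
radial distance = base radius + s = 46 + 3.9413 = 49.9413

49.9413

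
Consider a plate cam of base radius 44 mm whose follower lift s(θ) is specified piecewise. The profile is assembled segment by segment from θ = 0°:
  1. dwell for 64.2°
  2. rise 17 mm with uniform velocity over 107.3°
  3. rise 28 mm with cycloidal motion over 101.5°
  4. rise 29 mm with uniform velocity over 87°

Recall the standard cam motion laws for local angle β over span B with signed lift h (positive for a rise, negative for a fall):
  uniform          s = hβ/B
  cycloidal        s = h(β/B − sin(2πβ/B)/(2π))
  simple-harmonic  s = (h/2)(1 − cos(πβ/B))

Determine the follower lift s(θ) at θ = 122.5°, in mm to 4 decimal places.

seg 1 [0°–64.2°] dwell: s stays 0.0000
seg 2 [64.2°–171.5°] uniform, h=17: θ=122.5° here. β=58.3, B=107.3. 17·58.3/107.3 = 9.2367 → s = 9.2367

9.2367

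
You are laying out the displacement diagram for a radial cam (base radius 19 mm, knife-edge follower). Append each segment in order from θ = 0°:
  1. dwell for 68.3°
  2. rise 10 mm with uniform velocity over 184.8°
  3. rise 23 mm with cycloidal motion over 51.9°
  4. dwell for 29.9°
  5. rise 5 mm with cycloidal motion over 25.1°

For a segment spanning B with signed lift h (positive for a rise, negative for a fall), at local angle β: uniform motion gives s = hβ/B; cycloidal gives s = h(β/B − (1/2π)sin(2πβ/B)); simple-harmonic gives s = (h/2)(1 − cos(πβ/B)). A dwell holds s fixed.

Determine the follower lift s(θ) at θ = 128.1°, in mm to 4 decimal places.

seg 1 [0°–68.3°] dwell: s stays 0.0000
seg 2 [68.3°–253.1°] uniform, h=10: θ=128.1° here. β=59.8, B=184.8. 10·59.8/184.8 = 3.2359 → s = 3.2359

3.2359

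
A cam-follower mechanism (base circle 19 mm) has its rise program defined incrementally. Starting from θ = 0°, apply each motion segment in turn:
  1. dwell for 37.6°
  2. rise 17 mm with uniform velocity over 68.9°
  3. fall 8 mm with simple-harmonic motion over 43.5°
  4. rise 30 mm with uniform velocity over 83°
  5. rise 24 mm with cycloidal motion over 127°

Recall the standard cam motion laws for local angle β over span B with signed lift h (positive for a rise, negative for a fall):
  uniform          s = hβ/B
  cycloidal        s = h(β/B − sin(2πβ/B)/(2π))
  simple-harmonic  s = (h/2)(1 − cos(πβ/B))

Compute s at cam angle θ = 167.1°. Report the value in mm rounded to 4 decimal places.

seg 1 [0°–37.6°] dwell: s stays 0.0000
seg 2 [37.6°–106.5°] uniform, h=17: full span → s += 17 → s = 17.0000
seg 3 [106.5°–150°] simple-harmonic, h=-8: full span → s += -8 → s = 9.0000
seg 4 [150°–233°] uniform, h=30: θ=167.1° here. β=17.1, B=83. 30·17.1/83 = 6.1807 → s = 15.1807

15.1807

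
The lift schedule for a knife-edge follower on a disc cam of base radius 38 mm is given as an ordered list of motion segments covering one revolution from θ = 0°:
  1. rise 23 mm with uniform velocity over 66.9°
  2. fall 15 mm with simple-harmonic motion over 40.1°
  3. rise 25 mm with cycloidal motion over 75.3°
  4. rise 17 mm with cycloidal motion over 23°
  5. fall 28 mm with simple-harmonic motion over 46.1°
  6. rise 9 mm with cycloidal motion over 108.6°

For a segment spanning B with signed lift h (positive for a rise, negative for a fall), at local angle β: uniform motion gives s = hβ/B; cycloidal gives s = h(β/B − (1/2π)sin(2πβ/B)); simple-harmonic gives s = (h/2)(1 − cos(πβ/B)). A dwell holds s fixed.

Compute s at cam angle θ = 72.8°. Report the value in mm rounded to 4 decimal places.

seg 1 [0°–66.9°] uniform, h=23: full span → s += 23 → s = 23.0000
seg 2 [66.9°–107°] simple-harmonic, h=-15: θ=72.8° here. β=5.9, B=40.1. -15/2·(1 − cos(π·0.1471)) = -0.7870 → s = 22.2130

22.2130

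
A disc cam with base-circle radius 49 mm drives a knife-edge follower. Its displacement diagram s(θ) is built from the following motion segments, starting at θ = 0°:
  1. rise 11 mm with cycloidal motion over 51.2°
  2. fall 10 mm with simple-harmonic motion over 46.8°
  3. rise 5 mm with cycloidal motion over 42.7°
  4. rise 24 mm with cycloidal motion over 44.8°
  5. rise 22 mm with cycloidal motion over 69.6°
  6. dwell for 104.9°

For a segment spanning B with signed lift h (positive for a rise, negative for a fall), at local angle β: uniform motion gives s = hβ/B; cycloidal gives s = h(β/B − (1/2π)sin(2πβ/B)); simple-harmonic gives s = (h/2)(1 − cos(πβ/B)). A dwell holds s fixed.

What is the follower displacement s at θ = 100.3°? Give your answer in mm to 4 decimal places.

seg 1 [0°–51.2°] cycloidal, h=11: full span → s += 11 → s = 11.0000
seg 2 [51.2°–98°] simple-harmonic, h=-10: full span → s += -10 → s = 1.0000
seg 3 [98°–140.7°] cycloidal, h=5: θ=100.3° here. β=2.3, B=42.7. 5·(0.0539 − sin(2π·0.0539)/(2π)) = 0.0051 → s = 1.0051

1.0051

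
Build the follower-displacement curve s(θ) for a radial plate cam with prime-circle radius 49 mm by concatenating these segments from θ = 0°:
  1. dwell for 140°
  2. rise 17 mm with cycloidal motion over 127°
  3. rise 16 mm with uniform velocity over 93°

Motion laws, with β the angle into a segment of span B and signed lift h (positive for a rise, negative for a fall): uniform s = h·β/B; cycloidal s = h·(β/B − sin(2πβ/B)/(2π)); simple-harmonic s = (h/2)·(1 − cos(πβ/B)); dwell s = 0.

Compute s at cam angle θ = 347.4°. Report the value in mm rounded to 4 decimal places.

seg 1 [0°–140°] dwell: s stays 0.0000
seg 2 [140°–267°] cycloidal, h=17: full span → s += 17 → s = 17.0000
seg 3 [267°–360°] uniform, h=16: θ=347.4° here. β=80.4, B=93. 16·80.4/93 = 13.8323 → s = 30.8323

30.8323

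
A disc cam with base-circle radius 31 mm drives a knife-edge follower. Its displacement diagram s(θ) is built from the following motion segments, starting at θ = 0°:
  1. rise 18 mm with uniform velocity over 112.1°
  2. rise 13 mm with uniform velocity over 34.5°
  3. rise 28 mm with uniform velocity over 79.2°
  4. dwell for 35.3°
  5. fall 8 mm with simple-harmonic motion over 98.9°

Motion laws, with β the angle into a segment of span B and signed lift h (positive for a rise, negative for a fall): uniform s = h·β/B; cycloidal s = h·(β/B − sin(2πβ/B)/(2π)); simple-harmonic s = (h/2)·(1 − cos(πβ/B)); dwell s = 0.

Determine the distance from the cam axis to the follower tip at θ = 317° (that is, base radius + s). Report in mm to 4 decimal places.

seg 1 [0°–112.1°] uniform, h=18: full span → s += 18 → s = 18.0000
seg 2 [112.1°–146.6°] uniform, h=13: full span → s += 13 → s = 31.0000
seg 3 [146.6°–225.8°] uniform, h=28: full span → s += 28 → s = 59.0000
seg 4 [225.8°–261.1°] dwell: s stays 59.0000
seg 5 [261.1°–360°] simple-harmonic, h=-8: θ=317° here. β=55.9, B=98.9. -8/2·(1 − cos(π·0.5652)) = -4.8138 → s = 54.1862
radial distance = base radius + s = 31 + 54.1862 = 85.1862

85.1862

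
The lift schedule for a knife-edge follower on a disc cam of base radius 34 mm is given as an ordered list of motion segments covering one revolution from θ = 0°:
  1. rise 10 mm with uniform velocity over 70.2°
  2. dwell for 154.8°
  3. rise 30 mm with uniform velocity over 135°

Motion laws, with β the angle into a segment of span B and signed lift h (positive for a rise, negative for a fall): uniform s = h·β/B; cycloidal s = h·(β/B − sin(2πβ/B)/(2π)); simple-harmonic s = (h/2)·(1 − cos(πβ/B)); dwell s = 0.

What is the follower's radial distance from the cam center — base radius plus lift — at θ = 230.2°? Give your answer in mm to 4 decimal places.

seg 1 [0°–70.2°] uniform, h=10: full span → s += 10 → s = 10.0000
seg 2 [70.2°–225°] dwell: s stays 10.0000
seg 3 [225°–360°] uniform, h=30: θ=230.2° here. β=5.2, B=135. 30·5.2/135 = 1.1556 → s = 11.1556
radial distance = base radius + s = 34 + 11.1556 = 45.1556

45.1556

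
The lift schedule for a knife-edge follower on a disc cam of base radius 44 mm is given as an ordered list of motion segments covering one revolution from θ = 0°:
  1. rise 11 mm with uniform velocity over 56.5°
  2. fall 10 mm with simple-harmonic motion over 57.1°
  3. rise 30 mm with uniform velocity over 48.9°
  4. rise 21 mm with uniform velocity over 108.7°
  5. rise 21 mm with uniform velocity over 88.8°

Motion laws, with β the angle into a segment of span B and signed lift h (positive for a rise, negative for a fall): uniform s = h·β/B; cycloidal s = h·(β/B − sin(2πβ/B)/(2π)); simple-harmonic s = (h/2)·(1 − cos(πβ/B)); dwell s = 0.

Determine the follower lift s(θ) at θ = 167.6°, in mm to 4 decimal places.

seg 1 [0°–56.5°] uniform, h=11: full span → s += 11 → s = 11.0000
seg 2 [56.5°–113.6°] simple-harmonic, h=-10: full span → s += -10 → s = 1.0000
seg 3 [113.6°–162.5°] uniform, h=30: full span → s += 30 → s = 31.0000
seg 4 [162.5°–271.2°] uniform, h=21: θ=167.6° here. β=5.1, B=108.7. 21·5.1/108.7 = 0.9853 → s = 31.9853

31.9853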